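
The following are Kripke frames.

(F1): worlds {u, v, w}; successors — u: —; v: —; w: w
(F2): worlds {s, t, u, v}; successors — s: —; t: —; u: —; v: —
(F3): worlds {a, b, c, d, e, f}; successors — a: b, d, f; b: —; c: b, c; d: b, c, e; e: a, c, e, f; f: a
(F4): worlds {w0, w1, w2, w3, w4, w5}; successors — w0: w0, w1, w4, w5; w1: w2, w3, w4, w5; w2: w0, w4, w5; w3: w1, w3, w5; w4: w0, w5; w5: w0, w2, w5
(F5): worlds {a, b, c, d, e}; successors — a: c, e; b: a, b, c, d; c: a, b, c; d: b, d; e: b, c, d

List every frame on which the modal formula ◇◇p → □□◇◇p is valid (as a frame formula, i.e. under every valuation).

The schema corresponds to a generalized confluence (Geach) condition: ∀x ∀y ∀z ((xR²y ∧ xR²z) → ∃w (y = w ∧ zR²w)).
(F1): holds.
(F2): holds.
(F3): fails — aR²a, aR²b but no w with a=w and bR²w.
(F4): fails — w0R²w3, w0R²w2 but no w with w3=w and w2R²w.
(F5): fails — bR²e, bR²a but no w with e=w and aR²w.
Valid on: (F1), (F2).

(F1), (F2)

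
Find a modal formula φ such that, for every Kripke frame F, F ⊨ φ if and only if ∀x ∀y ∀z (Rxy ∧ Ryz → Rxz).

This is transitivity; the standard corresponding axiom is 4: □r → □□r.
Suppose □r→□□r is valid. Take Rxy, Ryz and set V(r)={w : Rxw}. Then □r at x, so □□r at x, so □r at y, so r at z, i.e. Rxz.

□r → □□r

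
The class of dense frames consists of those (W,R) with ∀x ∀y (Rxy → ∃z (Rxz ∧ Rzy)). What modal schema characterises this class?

This is density; the standard corresponding axiom is C4: □□q → □q.

□□q → □q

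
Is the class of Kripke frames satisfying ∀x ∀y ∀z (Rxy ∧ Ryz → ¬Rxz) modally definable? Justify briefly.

If a class were modally definable it would be closed under surjective bounded morphisms (Goldblatt–Thomason).
The 5-cycle (worlds a,b,c,d,e with a→b→c→d→e→a) is intransitive. Mapping every world to a single reflexive point • is a surjective bounded morphism; the reflexive point is not intransitive (R••∧R•• but R••).
So no modal formula (or set of formulas) defines exactly the intransitive frames.

Not modally definable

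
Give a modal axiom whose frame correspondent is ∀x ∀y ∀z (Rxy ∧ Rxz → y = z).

A defining formula is ◇ψ → □ψ (the CD axiom).
Suppose ◇ψ→□ψ is valid. Take Rxy, Rxz and set V(ψ)={y}. Then ◇ψ at x, so □ψ at x, so ψ at z, i.e. z=y.

◇ψ → □ψ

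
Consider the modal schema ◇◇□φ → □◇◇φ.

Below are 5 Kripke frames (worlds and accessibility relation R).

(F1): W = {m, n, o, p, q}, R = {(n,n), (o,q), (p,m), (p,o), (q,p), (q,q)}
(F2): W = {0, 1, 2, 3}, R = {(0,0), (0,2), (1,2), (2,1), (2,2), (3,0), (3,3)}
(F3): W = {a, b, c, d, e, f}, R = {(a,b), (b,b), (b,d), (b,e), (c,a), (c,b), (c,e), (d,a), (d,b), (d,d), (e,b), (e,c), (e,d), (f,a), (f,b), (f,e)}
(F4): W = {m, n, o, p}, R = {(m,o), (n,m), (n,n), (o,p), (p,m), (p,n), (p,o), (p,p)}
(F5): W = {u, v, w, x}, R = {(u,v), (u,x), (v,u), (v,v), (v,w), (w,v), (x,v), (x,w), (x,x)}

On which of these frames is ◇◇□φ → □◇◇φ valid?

(F2), (F3), (F5)

This is the axiom for a generalized confluence (Geach) condition; its first-order frame correspondent is ∀x ∀y ∀z ((xR²y ∧ xRz) → ∃w (yRw ∧ zR²w)).
(F1): fails — pR²q, pRm but no w with qRw and mR²w.
(F2): holds.
(F3): holds.
(F4): fails — nR²m, nRm but no w with mRw and mR²w.
(F5): holds.
Valid on: (F2), (F3), (F5).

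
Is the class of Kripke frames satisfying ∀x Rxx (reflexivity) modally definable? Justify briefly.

Definable; □q → q defines it

This is a Sahlqvist condition; the T axiom □q → q defines it.
Suppose □q→q is valid. At any x set V(q)={w : Rxw}. Then □q holds at x, so q holds at x, i.e. Rxx.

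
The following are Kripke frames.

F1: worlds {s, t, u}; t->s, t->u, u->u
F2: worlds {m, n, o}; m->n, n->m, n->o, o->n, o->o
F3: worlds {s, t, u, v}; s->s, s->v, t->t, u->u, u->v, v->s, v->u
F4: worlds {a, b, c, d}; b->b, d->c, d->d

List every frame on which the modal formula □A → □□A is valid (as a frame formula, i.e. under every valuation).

F1, F4

Frame correspondent (Sahlqvist): ∀x ∀y ∀z (Rxy ∧ Ryz → Rxz) — i.e. transitivity.
F1: satisfies the condition.
F2: fails — Ron and Rnm but not Rom.
F3: fails — Ruv and Rvs but not Rus.
F4: satisfies the condition.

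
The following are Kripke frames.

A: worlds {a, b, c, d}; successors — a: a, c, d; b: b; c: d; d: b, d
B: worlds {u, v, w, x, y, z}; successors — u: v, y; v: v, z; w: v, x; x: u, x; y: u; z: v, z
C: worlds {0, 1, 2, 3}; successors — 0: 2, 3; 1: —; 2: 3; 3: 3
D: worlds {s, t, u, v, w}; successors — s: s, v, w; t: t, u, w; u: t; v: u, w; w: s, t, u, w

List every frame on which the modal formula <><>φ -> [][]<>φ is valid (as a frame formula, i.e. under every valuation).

Frame correspondent (Sahlqvist): forall x forall y forall z ((x R^2 y & x R^2 z) -> exists w (y = w & zRw)) — i.e. a generalized confluence (Geach) condition.
A: fails — aR²a, aR²b but no w with a=w and bRw.
B: fails — uR²u, uR²u but no t with u=t and uRt.
C: ✓.
D: fails — sR²s, sR²t but no w* with s=w* and tRw*.
Valid on: C.

C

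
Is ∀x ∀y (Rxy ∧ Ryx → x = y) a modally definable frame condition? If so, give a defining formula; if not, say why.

Any modally definable frame class is closed under surjective bounded morphisms.
The 4-cycle (worlds w0,w1,w2,w3 with w0→w1→w2→w3→w0) is antisymmetric. Sending even-indexed worlds to a and odd-indexed worlds to b is a surjective bounded morphism onto the two-world frame with a↔b, which is not antisymmetric.
So the class is not modally definable.

Not modally definable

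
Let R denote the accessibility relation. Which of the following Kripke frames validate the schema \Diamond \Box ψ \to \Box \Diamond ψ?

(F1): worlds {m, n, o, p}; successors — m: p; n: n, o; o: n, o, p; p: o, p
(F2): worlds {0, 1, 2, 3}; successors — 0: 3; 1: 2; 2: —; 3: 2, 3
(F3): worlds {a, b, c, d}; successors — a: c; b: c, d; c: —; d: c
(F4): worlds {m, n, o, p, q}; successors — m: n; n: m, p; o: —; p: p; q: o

(F1)

This is the axiom for convergence; its first-order frame correspondent is \forall x \forall y \forall z (Rxy \wedge Rxz \to \exists w (Ryw \wedge Rzw)).
(F1): holds.
(F2): fails — R12 and R12 but 2 and 2 have no common successor.
(F3): fails — Rac and Rac but c and c have no common successor.
(F4): fails — Rnm and Rnp but m and p have no common successor.
Valid on: (F1).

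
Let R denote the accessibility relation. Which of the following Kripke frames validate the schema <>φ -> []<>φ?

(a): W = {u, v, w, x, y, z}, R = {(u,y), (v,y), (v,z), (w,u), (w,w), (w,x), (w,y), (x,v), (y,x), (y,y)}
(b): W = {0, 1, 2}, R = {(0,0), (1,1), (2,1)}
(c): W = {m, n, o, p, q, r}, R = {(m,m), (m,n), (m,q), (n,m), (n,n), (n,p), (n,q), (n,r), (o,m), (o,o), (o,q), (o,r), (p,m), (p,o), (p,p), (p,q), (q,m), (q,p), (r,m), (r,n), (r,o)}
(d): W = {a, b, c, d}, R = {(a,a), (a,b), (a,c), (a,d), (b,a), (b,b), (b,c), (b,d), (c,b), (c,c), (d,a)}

This is the axiom for the Euclidean property; its first-order frame correspondent is forall x forall y forall z (Rxy & Rxz -> Ryz).
(a): fails — Rvz and Rvz but not Rzz.
(b): ✓.
(c): fails — Rmq and Rmn but not Rqn.
(d): fails — Rac and Raa but not Rca.

(b)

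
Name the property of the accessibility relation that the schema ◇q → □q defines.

This is the CD axiom.
Its frame correspondent is partial functionality — ∀x ∀y ∀z (Rxy ∧ Rxz → y = z).

partial functionality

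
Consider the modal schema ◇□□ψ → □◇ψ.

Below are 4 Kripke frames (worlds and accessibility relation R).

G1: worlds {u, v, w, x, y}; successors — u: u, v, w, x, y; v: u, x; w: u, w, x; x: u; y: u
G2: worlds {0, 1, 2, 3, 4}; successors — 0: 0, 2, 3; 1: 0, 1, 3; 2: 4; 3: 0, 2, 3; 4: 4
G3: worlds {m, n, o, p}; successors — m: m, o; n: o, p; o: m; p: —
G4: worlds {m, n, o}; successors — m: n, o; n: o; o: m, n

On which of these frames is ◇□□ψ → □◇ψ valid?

G1

This is the axiom for a generalized confluence (Geach) condition; its first-order frame correspondent is ∀x ∀y ∀z ((xRy ∧ xRz) → ∃w (yR²w ∧ zRw)).
G1: condition met.
G2: fails — 0R2, 0R0 but no w with 2R²w and 0Rw.
G3: fails — nRo, nRp but no w with oR²w and pRw.
G4: fails — mRn, mRn but no w with nR²w and nRw.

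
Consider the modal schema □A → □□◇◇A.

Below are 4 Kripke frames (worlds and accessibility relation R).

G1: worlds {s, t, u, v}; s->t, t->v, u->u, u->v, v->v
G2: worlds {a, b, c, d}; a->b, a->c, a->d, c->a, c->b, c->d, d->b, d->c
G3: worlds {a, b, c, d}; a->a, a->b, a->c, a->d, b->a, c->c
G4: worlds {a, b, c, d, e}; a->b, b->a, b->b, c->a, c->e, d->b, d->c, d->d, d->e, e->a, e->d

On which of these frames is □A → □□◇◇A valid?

The schema corresponds to a generalized confluence (Geach) condition: ∀x ∀z (xR²z → ∃w (xRw ∧ zR²w)).
G1: fails — sR²v but no w with sRw and vR²w.
G2: fails — aR²b but no w with aRw and bR²w.
G3: fails — aR²d but no w with aRw and dR²w.
G4: satisfies the condition.

G4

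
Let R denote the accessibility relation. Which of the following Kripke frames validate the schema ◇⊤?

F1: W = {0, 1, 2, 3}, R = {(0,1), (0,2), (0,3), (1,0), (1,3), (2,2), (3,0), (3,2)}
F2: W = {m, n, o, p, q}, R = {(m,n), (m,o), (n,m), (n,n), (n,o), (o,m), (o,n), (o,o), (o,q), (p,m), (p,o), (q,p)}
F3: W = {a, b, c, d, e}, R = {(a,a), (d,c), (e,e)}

F1, F2

Frame correspondent (Sahlqvist): ∀x ∃y Rxy — i.e. seriality.
F1: holds.
F2: holds.
F3: fails — world b has no successor.
Valid on: F1, F2.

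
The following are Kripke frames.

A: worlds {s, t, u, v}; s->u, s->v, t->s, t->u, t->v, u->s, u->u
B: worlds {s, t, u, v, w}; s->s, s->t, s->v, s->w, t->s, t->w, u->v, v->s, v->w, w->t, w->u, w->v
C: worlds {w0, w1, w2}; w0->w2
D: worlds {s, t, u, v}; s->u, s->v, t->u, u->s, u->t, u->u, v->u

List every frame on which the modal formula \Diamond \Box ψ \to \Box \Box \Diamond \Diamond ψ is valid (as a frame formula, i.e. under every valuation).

C, D

The schema corresponds to a generalized confluence (Geach) condition: \forall x \forall y \forall z ((xRy \wedge x R^2 z) \to \exists w (yRw \wedge z R^2 w)).
A: fails — sRv, sR²s but no w with vRw and sR²w.
B: fails — sRw, sR²u but no w* with wRw* and uR²w*.
C: ✓.
D: ✓.
Valid on: C, D.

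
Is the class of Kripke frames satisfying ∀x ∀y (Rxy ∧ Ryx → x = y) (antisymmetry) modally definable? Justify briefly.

No

Any modally definable frame class is closed under surjective bounded morphisms.
The 8-cycle (worlds a,b,c,d,e,f,g,h with a→b→c→d→e→f→g→h→a) is antisymmetric. Sending even-indexed worlds to a and odd-indexed worlds to b is a surjective bounded morphism onto the two-world frame with a↔b, which is not antisymmetric.
Hence antisymmetry is not modally definable.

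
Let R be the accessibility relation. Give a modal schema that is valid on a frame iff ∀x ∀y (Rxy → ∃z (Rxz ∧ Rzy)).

This is density; the standard corresponding axiom is C4: □□ψ → □ψ.
Suppose □□ψ→□ψ is valid. Take Rxy and set V(ψ)={w : xR²w}. Then □□ψ at x, so □ψ at x, so ψ at y, i.e. ∃z(Rxz∧Rzy).

□□ψ → □ψ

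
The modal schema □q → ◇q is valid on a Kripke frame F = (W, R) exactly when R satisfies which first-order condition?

seriality

Suppose □q→◇q is valid. At any x set V(q)=W. Then □q at x, so ◇q at x, so x has a successor.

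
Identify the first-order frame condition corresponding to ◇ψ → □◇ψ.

Suppose ◇ψ→□◇ψ is valid. Take Rxy, Rxz and set V(ψ)={y}. Then ◇ψ at x, so □◇ψ at x, so ◇ψ at z, so some w with Rzw has ψ; w=y, i.e. Rzy. By symmetry of the argument, Ryz.

The Euclidean property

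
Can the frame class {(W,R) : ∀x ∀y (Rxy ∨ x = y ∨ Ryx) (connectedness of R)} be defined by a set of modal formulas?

Modal frame validity is preserved under disjoint unions.
Take 4 disjoint single-world reflexive frames: each is trivially connected, but their disjoint union has 4 worlds with no edge between distinct components, so it is not connected.
So no modal formula (or set of formulas) defines exactly the connected frames.

No — not modally definable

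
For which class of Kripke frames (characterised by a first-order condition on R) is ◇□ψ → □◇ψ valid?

Suppose ◇□ψ→□◇ψ is valid. Take Rxy, Rxz and set V(ψ)={w : Ryw}. Then □ψ at y so ◇□ψ at x, so □◇ψ at x, so ◇ψ at z, giving w with Rzw and Ryw.

Convergence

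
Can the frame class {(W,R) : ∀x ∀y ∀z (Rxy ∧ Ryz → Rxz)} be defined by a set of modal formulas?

Yes, by □r → □□r

Yes: it is transitivity, defined by the 4 schema □r → □□r.
Suppose □r→□□r is valid. Take Rxy, Ryz and set V(r)={w : Rxw}. Then □r at x, so □□r at x, so □r at y, so r at z, i.e. Rxz.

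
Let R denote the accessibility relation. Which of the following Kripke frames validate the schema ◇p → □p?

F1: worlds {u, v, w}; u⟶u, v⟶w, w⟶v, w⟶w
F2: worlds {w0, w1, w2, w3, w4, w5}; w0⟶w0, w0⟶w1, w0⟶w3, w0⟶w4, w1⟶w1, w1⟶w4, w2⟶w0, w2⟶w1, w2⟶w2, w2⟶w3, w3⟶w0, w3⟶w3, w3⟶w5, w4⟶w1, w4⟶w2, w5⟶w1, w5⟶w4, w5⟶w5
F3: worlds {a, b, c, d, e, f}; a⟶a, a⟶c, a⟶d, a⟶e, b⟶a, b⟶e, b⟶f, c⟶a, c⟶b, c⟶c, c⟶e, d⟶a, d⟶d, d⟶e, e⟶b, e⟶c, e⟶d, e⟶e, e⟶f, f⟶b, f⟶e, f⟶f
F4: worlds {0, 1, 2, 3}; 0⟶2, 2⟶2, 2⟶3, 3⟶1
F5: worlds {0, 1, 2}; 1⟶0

Frame correspondent (Sahlqvist): ∀x ∀y ∀z (Rxy ∧ Rxz → y = z) — i.e. partial functionality.
F1: fails — w sees both v and w.
F2: fails — w0 sees both w0 and w1.
F3: fails — a sees both a and c.
F4: fails — 2 sees both 2 and 3.
F5: ✓.

F5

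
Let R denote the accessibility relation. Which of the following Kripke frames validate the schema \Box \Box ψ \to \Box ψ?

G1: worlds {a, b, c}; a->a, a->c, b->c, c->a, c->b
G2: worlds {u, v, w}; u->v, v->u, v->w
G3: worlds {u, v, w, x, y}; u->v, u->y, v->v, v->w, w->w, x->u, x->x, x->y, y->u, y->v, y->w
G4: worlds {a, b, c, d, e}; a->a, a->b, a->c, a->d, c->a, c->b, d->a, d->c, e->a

G4

The schema corresponds to density: \forall x \forall y (Rxy \to \exists z (Rxz \wedge Rzy)).
G1: fails — Rbc but no z with Rbz and Rzc.
G2: fails — Ruv but no z with Ruz and Rzv.
G3: fails — Ruy but no z with Ruz and Rzy.
G4: satisfies the condition.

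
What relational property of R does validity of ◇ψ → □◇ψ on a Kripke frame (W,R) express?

The Euclidean property

This is the 5 axiom.
It corresponds to the Euclidean property: ∀x ∀y ∀z (Rxy ∧ Rxz → Ryz).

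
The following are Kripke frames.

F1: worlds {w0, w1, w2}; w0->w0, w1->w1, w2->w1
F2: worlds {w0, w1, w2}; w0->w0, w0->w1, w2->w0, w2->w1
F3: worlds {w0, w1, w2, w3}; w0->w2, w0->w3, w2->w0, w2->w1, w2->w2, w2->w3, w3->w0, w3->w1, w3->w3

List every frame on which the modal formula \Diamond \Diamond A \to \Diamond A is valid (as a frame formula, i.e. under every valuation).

The schema corresponds to transitivity: \forall x \forall y \forall z (Rxy \wedge Ryz \to Rxz).
F1: condition met.
F2: condition met.
F3: fails — Rw3w0 and Rw0w2 but not Rw3w2.
Valid on: F1, F2.

F1, F2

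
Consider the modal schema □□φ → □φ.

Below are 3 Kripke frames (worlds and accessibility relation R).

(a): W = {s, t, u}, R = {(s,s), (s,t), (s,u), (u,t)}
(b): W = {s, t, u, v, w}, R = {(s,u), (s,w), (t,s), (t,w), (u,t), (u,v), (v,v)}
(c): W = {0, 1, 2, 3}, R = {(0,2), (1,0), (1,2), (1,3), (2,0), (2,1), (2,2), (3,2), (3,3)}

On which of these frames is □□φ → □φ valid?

(c)

The schema corresponds to density: ∀x ∀y (Rxy → ∃z (Rxz ∧ Rzy)).
(a): fails — Rut but no z with Ruz and Rzt.
(b): fails — Rut but no z with Ruz and Rzt.
(c): holds.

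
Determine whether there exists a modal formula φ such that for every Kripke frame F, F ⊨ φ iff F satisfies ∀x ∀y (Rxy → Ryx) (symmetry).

Definable; r → □◇r defines it

Yes: it is symmetry, defined by the B schema r → □◇r.
Suppose r→□◇r is valid. Take Rxy and set V(r)={x}. Then r at x, so □◇r at x, so ◇r at y, so some z with Ryz has r; z=x, i.e. Ryx.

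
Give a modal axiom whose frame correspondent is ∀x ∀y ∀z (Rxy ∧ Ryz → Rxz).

The condition is transitivity. The 4 schema □r → □□r defines it.

□r → □□r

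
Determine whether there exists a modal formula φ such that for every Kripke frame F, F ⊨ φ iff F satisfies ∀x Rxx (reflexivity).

This is a Sahlqvist condition; the T axiom □r → r defines it.
Suppose □r→r is valid. At any x set V(r)={w : Rxw}. Then □r holds at x, so r holds at x, i.e. Rxx.

Yes — defined by □r → r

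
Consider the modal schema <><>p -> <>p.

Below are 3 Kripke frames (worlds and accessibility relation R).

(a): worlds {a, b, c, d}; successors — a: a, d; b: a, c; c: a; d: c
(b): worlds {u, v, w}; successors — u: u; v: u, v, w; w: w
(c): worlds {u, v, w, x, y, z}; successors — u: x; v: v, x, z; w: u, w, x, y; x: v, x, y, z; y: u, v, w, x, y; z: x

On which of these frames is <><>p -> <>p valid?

The schema corresponds to a generalized confluence (Geach) condition: forall x forall y (x R^2 y -> exists w (y = w & xRw)).
(a): fails — aR²c but no w with c=w and aRw.
(b): ✓.
(c): fails — uR²v but no t with v=t and uRt.

(b)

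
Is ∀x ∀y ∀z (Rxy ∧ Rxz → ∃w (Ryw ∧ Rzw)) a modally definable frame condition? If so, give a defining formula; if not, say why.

Yes: it is convergence, defined by the .2 schema ◇□p → □◇p.
Suppose ◇□p→□◇p is valid. Take Rxy, Rxz and set V(p)={w : Ryw}. Then □p at y so ◇□p at x, so □◇p at x, so ◇p at z, giving w with Rzw and Ryw.

Yes — defined by ◇□p → □◇p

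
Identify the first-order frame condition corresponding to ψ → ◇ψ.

Reflexivity

Replacing ψ by ¬ψ and contraposing gives the equivalent schema □ψ → ψ.
Suppose □ψ→ψ is valid. At any x set V(ψ)={w : Rxw}. Then □ψ holds at x, so ψ holds at x, i.e. Rxx.
Conversely, on a frame with reflexivity the schema holds at every world under every valuation.
So the correspondent is reflexivity.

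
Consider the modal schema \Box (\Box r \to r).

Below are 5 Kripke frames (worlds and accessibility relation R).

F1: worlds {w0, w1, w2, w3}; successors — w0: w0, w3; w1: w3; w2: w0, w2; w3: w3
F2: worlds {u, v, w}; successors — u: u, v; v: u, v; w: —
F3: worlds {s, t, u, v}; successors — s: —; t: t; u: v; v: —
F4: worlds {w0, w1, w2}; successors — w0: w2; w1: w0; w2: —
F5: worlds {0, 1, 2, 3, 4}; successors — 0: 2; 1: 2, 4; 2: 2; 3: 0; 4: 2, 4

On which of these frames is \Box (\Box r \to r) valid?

F1, F2

Frame correspondent (Sahlqvist): \forall x \forall y (Rxy \to Ryy) — i.e. shift-reflexivity.
F1: ✓.
F2: ✓.
F3: fails — Ruv but not Rvv.
F4: fails — Rw0w2 but not Rw2w2.
F5: fails — R30 but not R00.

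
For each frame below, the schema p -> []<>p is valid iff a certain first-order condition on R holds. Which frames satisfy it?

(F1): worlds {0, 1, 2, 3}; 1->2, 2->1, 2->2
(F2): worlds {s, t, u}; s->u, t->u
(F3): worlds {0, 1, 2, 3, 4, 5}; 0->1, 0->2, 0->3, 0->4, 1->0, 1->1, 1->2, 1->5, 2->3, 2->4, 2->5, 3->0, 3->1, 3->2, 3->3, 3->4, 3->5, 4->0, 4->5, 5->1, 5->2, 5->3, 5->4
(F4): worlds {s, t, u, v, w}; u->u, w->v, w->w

This is the axiom for symmetry; its first-order frame correspondent is forall x forall y (Rxy -> Ryx).
(F1): condition met.
(F2): fails — Rsu but not Rus.
(F3): fails — R34 but not R43.
(F4): fails — Rwv but not Rvw.
Valid on: (F1).

(F1)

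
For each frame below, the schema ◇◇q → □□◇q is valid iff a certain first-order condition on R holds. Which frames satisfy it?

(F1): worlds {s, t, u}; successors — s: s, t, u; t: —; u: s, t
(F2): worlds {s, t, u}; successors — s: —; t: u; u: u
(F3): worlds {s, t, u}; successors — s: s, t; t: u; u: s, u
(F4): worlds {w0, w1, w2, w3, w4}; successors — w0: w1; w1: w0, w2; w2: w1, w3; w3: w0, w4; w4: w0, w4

(F2)

Frame correspondent (Sahlqvist): ∀x ∀y ∀z ((xR²y ∧ xR²z) → ∃w (y = w ∧ zRw)) — i.e. a generalized confluence (Geach) condition.
(F1): fails — sR²s, sR²t but no w with s=w and tRw.
(F2): ✓.
(F3): fails — sR²s, sR²t but no w with s=w and tRw.
(F4): fails — w0R²w0, w0R²w0 but no w with w0=w and w0Rw.
Valid on: (F2).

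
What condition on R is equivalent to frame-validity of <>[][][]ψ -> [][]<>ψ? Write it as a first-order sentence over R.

This is a Sahlqvist (Geach-type) schema ◇^1□^3ψ → □^2◇^1ψ.
First-order correspondent: forall x forall y forall z ((xRy & x R^2 z) -> exists w (y R^3 w & zRw)).

forall x forall y forall z ((xRy & x R^2 z) -> exists w (y R^3 w & zRw))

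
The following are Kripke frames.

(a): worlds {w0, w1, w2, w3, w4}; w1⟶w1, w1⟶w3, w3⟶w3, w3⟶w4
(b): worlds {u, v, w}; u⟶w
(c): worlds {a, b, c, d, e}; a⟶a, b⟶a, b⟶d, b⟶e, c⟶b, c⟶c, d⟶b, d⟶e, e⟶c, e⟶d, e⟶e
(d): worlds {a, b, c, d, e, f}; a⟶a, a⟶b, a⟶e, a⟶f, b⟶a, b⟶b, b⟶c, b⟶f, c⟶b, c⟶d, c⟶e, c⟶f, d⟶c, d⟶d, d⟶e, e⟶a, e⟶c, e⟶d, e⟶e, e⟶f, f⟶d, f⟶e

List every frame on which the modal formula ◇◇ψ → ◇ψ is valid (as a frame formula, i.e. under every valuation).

Frame correspondent (Sahlqvist): ∀x ∀y ∀z (Rxy ∧ Ryz → Rxz) — i.e. transitivity.
(a): fails — Rw1w3 and Rw3w4 but not Rw1w4.
(b): satisfies the condition.
(c): fails — Rec and Rcb but not Reb.
(d): fails — Rcd and Rdc but not Rcc.
Valid on: (b).

(b)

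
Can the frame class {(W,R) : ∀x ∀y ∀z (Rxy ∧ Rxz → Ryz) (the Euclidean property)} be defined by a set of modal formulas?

Definable; ◇r → □◇r defines it

The condition is the Euclidean property. A defining modal formula is ◇r → □◇r.
Suppose ◇r→□◇r is valid. Take Rxy, Rxz and set V(r)={y}. Then ◇r at x, so □◇r at x, so ◇r at z, so some w with Rzw has r; w=y, i.e. Rzy. By symmetry of the argument, Ryz.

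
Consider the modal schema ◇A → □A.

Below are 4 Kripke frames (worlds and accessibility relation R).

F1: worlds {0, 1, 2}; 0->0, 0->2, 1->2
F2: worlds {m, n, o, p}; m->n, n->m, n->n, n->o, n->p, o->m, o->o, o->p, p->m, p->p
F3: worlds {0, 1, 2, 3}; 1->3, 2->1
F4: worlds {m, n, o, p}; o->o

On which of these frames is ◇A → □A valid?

Frame correspondent (Sahlqvist): ∀x ∀y ∀z (Rxy ∧ Rxz → y = z) — i.e. partial functionality.
F1: fails — 0 sees both 0 and 2.
F2: fails — n sees both m and n.
F3: holds.
F4: holds.

F3, F4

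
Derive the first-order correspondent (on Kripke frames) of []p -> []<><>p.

This is a Sahlqvist (Geach-type) schema ◇^0□^1p → □^1◇^2p.
Minimal-valuation argument: fix x; take any y with xR^0y and any z with xR^1z. Set V(p) to the set of worlds R-reachable from y in exactly 1 step. Then □^1p holds at y, so the antecedent holds at x; validity forces ◇^2p at z, giving a w with zR^2w and yR^1w.
First-order correspondent: forall x forall z (xRz -> exists w (xRw & z R^2 w)).

forall x forall z (xRz -> exists w (xRw & z R^2 w))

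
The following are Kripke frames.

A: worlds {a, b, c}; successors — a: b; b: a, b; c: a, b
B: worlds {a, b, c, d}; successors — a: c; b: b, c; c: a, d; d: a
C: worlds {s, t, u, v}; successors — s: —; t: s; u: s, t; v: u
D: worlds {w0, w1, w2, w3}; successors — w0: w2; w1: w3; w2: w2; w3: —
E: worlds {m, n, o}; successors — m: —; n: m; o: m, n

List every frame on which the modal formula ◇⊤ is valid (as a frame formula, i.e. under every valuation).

The schema corresponds to seriality: ∀x ∃y Rxy.
A: holds.
B: holds.
C: fails — world s has no successor.
D: fails — world w3 has no successor.
E: fails — world m has no successor.
Valid on: A, B.

A, B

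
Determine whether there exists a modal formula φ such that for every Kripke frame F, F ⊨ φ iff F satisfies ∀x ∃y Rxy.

Definable; □q → ◇q defines it

The condition is seriality. A defining modal formula is □q → ◇q.
Suppose □q→◇q is valid. At any x set V(q)=W. Then □q at x, so ◇q at x, so x has a successor.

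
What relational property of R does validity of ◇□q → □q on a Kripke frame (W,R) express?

Equivalently (dual form): ◇q → □◇q.
Suppose ◇q→□◇q is valid. Take Rxy, Rxz and set V(q)={y}. Then ◇q at x, so □◇q at x, so ◇q at z, so some w with Rzw has q; w=y, i.e. Rzy. By symmetry of the argument, Ryz.
Conversely, any frame satisfying ∀x ∀y ∀z (Rxy ∧ Rxz → Ryz) validates the schema.
So the correspondent is the Euclidean property.

The Euclidean property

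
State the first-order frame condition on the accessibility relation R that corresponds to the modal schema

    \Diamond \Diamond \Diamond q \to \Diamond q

This is a Sahlqvist (Geach-type) schema ◇^3□^0q → □^0◇^1q.
First-order correspondent: \forall x \forall y (x R^3 y \to \exists w (y = w \wedge xRw)).

\forall x \forall y (x R^3 y \to \exists w (y = w \wedge xRw))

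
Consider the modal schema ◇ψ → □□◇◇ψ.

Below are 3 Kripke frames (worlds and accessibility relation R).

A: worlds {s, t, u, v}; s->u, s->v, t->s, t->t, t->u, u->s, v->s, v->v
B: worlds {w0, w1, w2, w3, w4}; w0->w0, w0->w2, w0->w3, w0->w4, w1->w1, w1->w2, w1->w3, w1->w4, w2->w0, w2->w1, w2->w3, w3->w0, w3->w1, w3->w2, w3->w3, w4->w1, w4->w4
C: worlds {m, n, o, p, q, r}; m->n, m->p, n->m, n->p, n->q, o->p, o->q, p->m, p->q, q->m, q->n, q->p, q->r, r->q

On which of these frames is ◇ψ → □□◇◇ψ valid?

The schema corresponds to a generalized confluence (Geach) condition: ∀x ∀y ∀z ((xRy ∧ xR²z) → ∃w (y = w ∧ zR²w)).
A: fails — sRu, sR²s but no w with u=w and sR²w.
B: fails — w0Rw0, w0R²w4 but no w with w0=w and w4R²w.
C: fails — mRn, mR²m but no w with n=w and mR²w.

none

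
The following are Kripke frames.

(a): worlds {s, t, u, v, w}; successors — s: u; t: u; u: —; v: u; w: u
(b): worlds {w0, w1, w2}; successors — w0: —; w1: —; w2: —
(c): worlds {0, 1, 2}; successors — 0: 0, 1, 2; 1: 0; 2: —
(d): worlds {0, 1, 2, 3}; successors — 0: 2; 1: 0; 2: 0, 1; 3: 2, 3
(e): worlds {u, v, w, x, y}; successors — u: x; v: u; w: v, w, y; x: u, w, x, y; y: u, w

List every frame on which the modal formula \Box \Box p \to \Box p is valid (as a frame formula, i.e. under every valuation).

(b), (c)

This is the axiom for density; its first-order frame correspondent is \forall x \forall y (Rxy \to \exists z (Rxz \wedge Rzy)).
(a): fails — Rsu but no z with Rsz and Rzu.
(b): holds.
(c): holds.
(d): fails — R10 but no z with R1z and Rz0.
(e): fails — Rvu but no z with Rvz and Rzu.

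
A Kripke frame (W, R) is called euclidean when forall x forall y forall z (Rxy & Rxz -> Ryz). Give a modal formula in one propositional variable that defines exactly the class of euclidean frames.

◇q → □◇q

This is the Euclidean property; the standard corresponding axiom is 5: ◇q → □◇q.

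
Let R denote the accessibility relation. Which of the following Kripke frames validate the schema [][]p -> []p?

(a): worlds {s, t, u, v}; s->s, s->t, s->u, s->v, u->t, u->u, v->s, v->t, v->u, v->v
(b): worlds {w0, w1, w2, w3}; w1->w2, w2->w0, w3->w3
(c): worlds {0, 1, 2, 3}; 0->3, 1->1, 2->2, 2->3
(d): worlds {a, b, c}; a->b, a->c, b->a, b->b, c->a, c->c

Frame correspondent (Sahlqvist): forall x forall y (Rxy -> exists z (Rxz & Rzy)) — i.e. density.
(a): holds.
(b): fails — Rw1w2 but no z with Rw1z and Rzw2.
(c): fails — R03 but no z with R0z and Rz3.
(d): holds.

(a), (d)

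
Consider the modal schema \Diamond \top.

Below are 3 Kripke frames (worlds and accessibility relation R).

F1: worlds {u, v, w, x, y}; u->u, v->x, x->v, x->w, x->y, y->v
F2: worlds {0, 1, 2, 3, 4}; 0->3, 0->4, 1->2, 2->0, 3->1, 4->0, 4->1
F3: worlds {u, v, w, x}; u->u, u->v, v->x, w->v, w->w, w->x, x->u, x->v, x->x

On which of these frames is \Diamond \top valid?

Frame correspondent (Sahlqvist): \forall x \exists y Rxy — i.e. seriality.
F1: fails — world w has no successor.
F2: ✓.
F3: ✓.
Valid on: F2, F3.

F2, F3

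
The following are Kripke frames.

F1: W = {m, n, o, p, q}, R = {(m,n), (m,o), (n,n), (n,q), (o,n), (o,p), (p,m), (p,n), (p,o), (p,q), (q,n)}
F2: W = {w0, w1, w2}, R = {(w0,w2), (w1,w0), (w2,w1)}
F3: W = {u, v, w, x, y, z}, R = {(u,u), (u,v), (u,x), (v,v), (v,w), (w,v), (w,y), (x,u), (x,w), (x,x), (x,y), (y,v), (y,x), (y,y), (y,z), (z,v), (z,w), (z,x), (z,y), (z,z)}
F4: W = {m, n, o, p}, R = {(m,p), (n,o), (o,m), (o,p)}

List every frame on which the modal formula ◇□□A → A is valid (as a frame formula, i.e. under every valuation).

F2

The schema corresponds to a generalized confluence (Geach) condition: ∀x ∀y (xRy → ∃w (yR²w ∧ x = w)).
F1: fails — mRn but no w with nR²w and m=w.
F2: ✓.
F3: fails — uRv but no t with vR²t and u=t.
F4: fails — mRp but no w with pR²w and m=w.
Valid on: F2.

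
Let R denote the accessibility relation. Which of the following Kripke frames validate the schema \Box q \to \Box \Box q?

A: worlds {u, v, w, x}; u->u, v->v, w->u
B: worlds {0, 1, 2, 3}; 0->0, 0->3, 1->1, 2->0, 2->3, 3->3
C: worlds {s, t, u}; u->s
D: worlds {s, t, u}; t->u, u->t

Frame correspondent (Sahlqvist): \forall x \forall y \forall z (Rxy \wedge Ryz \to Rxz) — i.e. transitivity.
A: ✓.
B: ✓.
C: ✓.
D: fails — Rtu and Rut but not Rtt.

A, B, C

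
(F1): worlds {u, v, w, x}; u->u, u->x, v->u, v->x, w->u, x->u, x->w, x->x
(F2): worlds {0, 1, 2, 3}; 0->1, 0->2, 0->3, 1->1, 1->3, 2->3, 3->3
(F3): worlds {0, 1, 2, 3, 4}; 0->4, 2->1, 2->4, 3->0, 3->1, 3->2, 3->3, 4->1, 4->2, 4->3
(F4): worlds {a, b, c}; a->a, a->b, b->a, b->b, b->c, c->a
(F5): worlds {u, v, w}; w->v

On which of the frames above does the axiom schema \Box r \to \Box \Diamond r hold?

(F1), (F2), (F4)

The schema corresponds to a generalized confluence (Geach) condition: \forall x \forall z (xRz \to \exists w (xRw \wedge zRw)).
(F1): satisfies the condition.
(F2): satisfies the condition.
(F3): fails — 0R4 but no w with 0Rw and 4Rw.
(F4): satisfies the condition.
(F5): fails — wRv but no t with wRt and vRt.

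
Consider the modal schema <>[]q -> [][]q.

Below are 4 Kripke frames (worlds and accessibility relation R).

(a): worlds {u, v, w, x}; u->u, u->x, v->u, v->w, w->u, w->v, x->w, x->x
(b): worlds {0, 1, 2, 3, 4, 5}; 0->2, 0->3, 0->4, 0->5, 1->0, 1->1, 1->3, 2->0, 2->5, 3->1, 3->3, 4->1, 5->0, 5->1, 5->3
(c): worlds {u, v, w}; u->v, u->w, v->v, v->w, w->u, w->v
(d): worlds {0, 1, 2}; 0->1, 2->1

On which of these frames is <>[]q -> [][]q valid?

(d)

This is the axiom for a generalized confluence (Geach) condition; its first-order frame correspondent is forall x forall y forall z ((xRy & x R^2 z) -> exists w (yRw & z = w)).
(a): fails — uRu, uR²w but no t with uRt and w=t.
(b): fails — 0R2, 0R²1 but no w with 2Rw and 1=w.
(c): fails — uRv, uR²u but no t with vRt and u=t.
(d): holds.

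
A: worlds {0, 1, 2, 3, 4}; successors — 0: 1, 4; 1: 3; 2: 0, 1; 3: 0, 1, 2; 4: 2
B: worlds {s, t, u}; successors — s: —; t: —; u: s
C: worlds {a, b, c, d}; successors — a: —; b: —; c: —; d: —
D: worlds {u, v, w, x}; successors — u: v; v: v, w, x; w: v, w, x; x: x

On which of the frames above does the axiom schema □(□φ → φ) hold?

Frame correspondent (Sahlqvist): ∀x ∀y (Rxy → Ryy) — i.e. shift-reflexivity.
A: fails — R32 but not R22.
B: fails — Rus but not Rss.
C: satisfies the condition.
D: satisfies the condition.
Valid on: C, D.

C, D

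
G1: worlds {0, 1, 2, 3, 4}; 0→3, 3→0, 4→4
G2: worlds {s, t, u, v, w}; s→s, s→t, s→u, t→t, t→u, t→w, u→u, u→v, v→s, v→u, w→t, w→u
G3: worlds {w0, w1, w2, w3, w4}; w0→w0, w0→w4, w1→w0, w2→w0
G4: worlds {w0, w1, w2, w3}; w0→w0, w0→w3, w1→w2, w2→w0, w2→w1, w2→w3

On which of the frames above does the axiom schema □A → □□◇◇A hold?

G2

Frame correspondent (Sahlqvist): ∀x ∀z (xR²z → ∃w (xRw ∧ zR²w)) — i.e. a generalized confluence (Geach) condition.
G1: fails — 0R²0 but no w with 0Rw and 0R²w.
G2: ✓.
G3: fails — w0R²w4 but no w with w0Rw and w4R²w.
G4: fails — w0R²w3 but no w with w0Rw and w3R²w.
Valid on: G2.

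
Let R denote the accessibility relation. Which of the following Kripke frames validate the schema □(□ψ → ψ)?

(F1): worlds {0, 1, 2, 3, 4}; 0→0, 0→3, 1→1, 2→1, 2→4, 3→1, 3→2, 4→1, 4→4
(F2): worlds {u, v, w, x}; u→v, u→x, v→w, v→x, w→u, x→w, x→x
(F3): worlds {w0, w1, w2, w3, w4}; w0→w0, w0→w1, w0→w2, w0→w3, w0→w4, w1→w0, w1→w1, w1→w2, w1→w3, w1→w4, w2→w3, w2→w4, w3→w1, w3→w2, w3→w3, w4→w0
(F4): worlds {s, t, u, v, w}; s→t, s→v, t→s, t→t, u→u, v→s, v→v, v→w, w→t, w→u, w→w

none

This is the axiom for shift-reflexivity; its first-order frame correspondent is ∀x ∀y (Rxy → Ryy).
(F1): fails — R32 but not R22.
(F2): fails — Ruv but not Rvv.
(F3): fails — Rw1w2 but not Rw2w2.
(F4): fails — Rts but not Rss.
Valid on no frame.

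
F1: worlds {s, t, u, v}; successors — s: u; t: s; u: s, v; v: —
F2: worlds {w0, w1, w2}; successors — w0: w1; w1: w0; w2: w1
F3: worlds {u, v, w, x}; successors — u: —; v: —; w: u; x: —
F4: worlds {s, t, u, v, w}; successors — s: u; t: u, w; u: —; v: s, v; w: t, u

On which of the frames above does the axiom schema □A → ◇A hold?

The schema corresponds to seriality: ∀x ∃y Rxy.
F1: fails — world v has no successor.
F2: satisfies the condition.
F3: fails — world u has no successor.
F4: fails — world u has no successor.

F2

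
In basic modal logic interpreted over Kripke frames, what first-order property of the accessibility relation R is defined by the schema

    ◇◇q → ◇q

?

Replacing q by ¬q and contraposing gives the equivalent schema □q → □□q.
Suppose □q→□□q is valid. Take Rxy, Ryz and set V(q)={w : Rxw}. Then □q at x, so □□q at x, so □q at y, so q at z, i.e. Rxz.
The converse is a direct semantic check.
So the correspondent is transitivity.

transitivity: ∀x ∀y ∀z (Rxy ∧ Ryz → Rxz)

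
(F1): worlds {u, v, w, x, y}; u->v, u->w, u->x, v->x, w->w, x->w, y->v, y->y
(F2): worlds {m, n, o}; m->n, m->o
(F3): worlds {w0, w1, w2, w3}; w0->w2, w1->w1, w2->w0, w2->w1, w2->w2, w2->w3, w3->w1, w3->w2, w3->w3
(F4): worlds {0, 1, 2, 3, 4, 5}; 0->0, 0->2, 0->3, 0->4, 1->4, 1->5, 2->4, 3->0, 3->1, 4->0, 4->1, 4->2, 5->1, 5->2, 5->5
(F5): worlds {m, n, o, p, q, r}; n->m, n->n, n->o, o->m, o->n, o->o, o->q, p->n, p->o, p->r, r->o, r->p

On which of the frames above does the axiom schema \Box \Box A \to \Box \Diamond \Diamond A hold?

The schema corresponds to a generalized confluence (Geach) condition: \forall x \forall z (xRz \to \exists w (x R^2 w \wedge z R^2 w)).
(F1): fails — yRv but no t with yR²t and vR²t.
(F2): fails — mRn but no w with mR²w and nR²w.
(F3): holds.
(F4): holds.
(F5): fails — nRm but no w with nR²w and mR²w.
Valid on: (F3), (F4).

(F3), (F4)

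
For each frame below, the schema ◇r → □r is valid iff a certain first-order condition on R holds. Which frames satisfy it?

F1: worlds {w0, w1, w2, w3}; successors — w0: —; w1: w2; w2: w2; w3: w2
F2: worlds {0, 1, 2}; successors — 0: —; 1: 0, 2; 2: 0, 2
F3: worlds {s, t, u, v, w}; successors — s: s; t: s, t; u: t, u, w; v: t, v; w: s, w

F1

The schema corresponds to partial functionality: ∀x ∀y ∀z (Rxy ∧ Rxz → y = z).
F1: ✓.
F2: fails — 1 sees both 0 and 2.
F3: fails — t sees both s and t.
Valid on: F1.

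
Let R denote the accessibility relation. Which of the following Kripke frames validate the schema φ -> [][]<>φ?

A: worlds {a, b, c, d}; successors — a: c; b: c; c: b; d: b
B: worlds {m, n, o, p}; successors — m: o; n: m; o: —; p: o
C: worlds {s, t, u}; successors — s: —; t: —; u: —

C

Frame correspondent (Sahlqvist): forall x forall z (x R^2 z -> exists w (x = w & zRw)) — i.e. a generalized confluence (Geach) condition.
A: fails — aR²b but no w with a=w and bRw.
B: fails — nR²o but no w with n=w and oRw.
C: holds.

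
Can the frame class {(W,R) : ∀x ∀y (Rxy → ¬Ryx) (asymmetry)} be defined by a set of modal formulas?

If a class were modally definable it would be closed under surjective bounded morphisms (Goldblatt–Thomason).
The 3-cycle (worlds w0,w1,w2 with w0→w1→w2→w0) is asymmetric. Mapping every world to a single reflexive point • is a surjective bounded morphism, and the reflexive point is not asymmetric (R•• but asymmetry requires ¬R••).
So the class is not modally definable.

No — not modally definable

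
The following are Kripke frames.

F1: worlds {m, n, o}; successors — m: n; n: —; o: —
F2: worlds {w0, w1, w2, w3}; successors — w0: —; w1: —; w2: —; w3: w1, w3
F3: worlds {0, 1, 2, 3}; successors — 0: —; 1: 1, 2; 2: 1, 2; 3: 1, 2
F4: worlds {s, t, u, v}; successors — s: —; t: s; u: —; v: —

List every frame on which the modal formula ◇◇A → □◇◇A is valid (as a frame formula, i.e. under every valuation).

Frame correspondent (Sahlqvist): ∀x ∀y ∀z ((xR²y ∧ xRz) → ∃w (y = w ∧ zR²w)) — i.e. a generalized confluence (Geach) condition.
F1: holds.
F2: fails — w3R²w1, w3Rw1 but no w with w1=w and w1R²w.
F3: holds.
F4: holds.
Valid on: F1, F3, F4.

F1, F3, F4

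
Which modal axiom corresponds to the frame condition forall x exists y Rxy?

The condition is seriality. The D schema □p → ◇p defines it.
Suppose □p→◇p is valid. At any x set V(p)=W. Then □p at x, so ◇p at x, so x has a successor.

□p → ◇p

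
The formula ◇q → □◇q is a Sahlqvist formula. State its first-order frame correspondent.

the Euclidean property: ∀x ∀y ∀z (Rxy ∧ Rxz → Ryz)

Suppose ◇q→□◇q is valid. Take Rxy, Rxz and set V(q)={y}. Then ◇q at x, so □◇q at x, so ◇q at z, so some w with Rzw has q; w=y, i.e. Rzy. By symmetry of the argument, Ryz.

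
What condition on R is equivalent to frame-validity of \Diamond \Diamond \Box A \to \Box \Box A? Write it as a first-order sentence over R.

This is a Sahlqvist (Geach-type) schema ◇^2□^1A → □^2◇^0A.
Minimal-valuation argument: fix x; take any y with xR^2y and any z with xR^2z. Set V(A) to the set of worlds R-reachable from y in exactly 1 step. Then □^1A holds at y, so the antecedent holds at x; validity forces ◇^0A at z, giving a w with zR^0w and yR^1w.
First-order correspondent: \forall x \forall y \forall z ((x R^2 y \wedge x R^2 z) \to \exists w (yRw \wedge z = w)).

\forall x \forall y \forall z ((x R^2 y \wedge x R^2 z) \to \exists w (yRw \wedge z = w))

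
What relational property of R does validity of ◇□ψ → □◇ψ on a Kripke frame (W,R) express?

convergence

Suppose ◇□ψ→□◇ψ is valid. Take Rxy, Rxz and set V(ψ)={w : Ryw}. Then □ψ at y so ◇□ψ at x, so □◇ψ at x, so ◇ψ at z, giving w with Rzw and Ryw.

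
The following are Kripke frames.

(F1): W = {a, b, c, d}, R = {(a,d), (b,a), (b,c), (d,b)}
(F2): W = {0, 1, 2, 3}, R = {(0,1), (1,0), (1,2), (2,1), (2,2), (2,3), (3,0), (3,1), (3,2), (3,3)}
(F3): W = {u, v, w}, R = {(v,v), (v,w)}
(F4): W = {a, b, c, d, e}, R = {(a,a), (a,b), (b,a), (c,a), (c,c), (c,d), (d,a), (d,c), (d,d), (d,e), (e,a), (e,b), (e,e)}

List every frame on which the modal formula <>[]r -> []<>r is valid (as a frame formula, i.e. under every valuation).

(F4)

This is the axiom for convergence; its first-order frame correspondent is forall x forall y forall z (Rxy & Rxz -> exists w (Ryw & Rzw)).
(F1): fails — Rba and Rbc but a and c have no common successor.
(F2): fails — R31 and R30 but 1 and 0 have no common successor.
(F3): fails — Rvv and Rvw but v and w have no common successor.
(F4): condition met.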